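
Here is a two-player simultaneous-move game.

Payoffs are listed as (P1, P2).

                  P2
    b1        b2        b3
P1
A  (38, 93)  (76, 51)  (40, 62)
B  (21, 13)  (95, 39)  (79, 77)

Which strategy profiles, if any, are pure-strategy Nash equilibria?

The pure Nash equilibria are (A, b1), (B, b3).

P1 against b1: payoffs 38, 21 → best response A.
P1 against b2: payoffs 76, 95 → best response B.
P1 against b3: payoffs 40, 79 → best response B.
P2 against A: payoffs 93, 51, 62 → best response b1.
P2 against B: payoffs 13, 39, 77 → best response b3.
Mutual best responses: (A, b1); (B, b3).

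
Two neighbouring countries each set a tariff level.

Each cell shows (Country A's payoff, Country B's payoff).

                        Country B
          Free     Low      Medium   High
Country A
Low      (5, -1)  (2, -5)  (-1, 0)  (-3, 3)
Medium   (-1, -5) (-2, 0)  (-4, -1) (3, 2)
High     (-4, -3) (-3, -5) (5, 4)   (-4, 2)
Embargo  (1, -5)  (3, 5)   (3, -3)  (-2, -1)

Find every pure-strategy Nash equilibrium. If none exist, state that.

The pure Nash equilibria are (Medium, High) and (High, Medium) and (Embargo, Low).

Mark each player's best response to every combination of opponents' strategies; a profile where every player is best-responding is a pure Nash equilibrium.
Country A against Free: payoffs 5, -1, -4, 1 → best response Low.
Country A against Low: payoffs 2, -2, -3, 3 → best response Embargo.
Country A against Medium: payoffs -1, -4, 5, 3 → best response High.
Country A against High: payoffs -3, 3, -4, -2 → best response Medium.
Country B against Low: payoffs -1, -5, 0, 3 → best response High.
Country B against Medium: payoffs -5, 0, -1, 2 → best response High.
Country B against High: payoffs -3, -5, 4, 2 → best response Medium.
Country B against Embargo: payoffs -5, 5, -3, -1 → best response Low.
Mutual best responses: (Medium, High); (High, Medium); (Embargo, Low).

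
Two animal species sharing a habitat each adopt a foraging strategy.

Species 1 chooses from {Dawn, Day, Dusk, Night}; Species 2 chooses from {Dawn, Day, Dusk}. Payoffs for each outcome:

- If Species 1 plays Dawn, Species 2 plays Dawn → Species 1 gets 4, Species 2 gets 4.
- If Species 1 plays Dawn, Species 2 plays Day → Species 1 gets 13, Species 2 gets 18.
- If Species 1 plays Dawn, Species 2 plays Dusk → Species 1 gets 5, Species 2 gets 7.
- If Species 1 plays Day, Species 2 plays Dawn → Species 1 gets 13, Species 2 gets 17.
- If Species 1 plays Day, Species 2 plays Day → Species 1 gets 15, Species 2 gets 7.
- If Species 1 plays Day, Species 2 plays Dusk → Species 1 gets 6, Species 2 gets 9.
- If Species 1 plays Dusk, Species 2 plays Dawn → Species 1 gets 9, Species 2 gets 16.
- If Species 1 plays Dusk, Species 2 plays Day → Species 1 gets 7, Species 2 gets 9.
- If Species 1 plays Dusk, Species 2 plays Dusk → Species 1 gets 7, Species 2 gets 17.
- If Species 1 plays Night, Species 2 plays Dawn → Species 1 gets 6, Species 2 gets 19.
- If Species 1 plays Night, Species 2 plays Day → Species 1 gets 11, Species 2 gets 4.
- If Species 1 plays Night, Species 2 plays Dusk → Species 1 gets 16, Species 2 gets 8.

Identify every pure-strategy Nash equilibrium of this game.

Mark each player's best response to every combination of opponents' strategies; a profile where every player is best-responding is a pure Nash equilibrium.
Species 1 against Dawn: payoffs 4, 13, 9, 6 → best response Day.
Species 1 against Day: payoffs 13, 15, 7, 11 → best response Day.
Species 1 against Dusk: payoffs 5, 6, 7, 16 → best response Night.
Species 2 against Dawn: payoffs 4, 18, 7 → best response Day.
Species 2 against Day: payoffs 17, 7, 9 → best response Dawn.
Species 2 against Dusk: payoffs 16, 9, 17 → best response Dusk.
Species 2 against Night: payoffs 19, 4, 8 → best response Dawn.
Mutual best responses: (Day, Dawn).

The unique pure-strategy Nash equilibrium is (Day, Dawn).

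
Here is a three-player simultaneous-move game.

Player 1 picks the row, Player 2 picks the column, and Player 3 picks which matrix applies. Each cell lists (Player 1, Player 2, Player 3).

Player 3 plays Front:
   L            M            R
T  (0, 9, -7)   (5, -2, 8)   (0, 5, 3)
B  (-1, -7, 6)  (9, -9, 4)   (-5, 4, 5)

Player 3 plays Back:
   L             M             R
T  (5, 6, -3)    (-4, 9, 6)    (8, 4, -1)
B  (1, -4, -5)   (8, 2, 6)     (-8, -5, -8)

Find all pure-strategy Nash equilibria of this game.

For each strategy profile, look for a profitable unilateral deviation.
(T, L, Front): Player 3 can switch to Back (-7 → -3). Not NE.
(T, L, Back): Player 2 can switch to M (6 → 9). Not NE.
(T, M, Front): Player 1 can switch to B (5 → 9). Not NE.
(T, M, Back): Player 1 can switch to B (-4 → 8). Not NE.
(T, R, Front): Player 2 can switch to L (5 → 9). Not NE.
(T, R, Back): Player 2 can switch to L (4 → 6). Not NE.
(B, L, Front): Player 1 can switch to T (-1 → 0). Not NE.
(B, L, Back): Player 1 can switch to T (1 → 5). Not NE.
(B, M, Back): Player 1 gets 8, best alternative -4; Player 2 gets 2, best alternative -4; Player 3 gets 6, best alternative 4. No profitable deviation — NE.
(The remaining 3 profiles each have a profitable deviation by the same check.)

Pure NE: (B, M, Back)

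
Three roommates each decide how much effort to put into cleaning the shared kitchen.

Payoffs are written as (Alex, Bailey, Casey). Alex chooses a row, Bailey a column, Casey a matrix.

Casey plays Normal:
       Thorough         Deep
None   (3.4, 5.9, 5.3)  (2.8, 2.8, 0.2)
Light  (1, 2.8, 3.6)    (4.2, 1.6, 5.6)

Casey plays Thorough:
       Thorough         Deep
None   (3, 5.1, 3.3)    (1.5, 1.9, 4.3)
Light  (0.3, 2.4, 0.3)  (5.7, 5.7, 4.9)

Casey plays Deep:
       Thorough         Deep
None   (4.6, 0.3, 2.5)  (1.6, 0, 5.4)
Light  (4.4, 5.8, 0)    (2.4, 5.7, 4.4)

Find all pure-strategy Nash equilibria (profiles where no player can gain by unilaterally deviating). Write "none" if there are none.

(None, Thorough, Normal)

Alex against (Thorough, Normal): payoffs 3.4, 1 → best response None.
Alex against (Thorough, Thorough): payoffs 3, 0.3 → best response None.
Alex against (Thorough, Deep): payoffs 4.6, 4.4 → best response None.
Alex against (Deep, Normal): payoffs 2.8, 4.2 → best response Light.
Alex against (Deep, Thorough): payoffs 1.5, 5.7 → best response Light.
Alex against (Deep, Deep): payoffs 1.6, 2.4 → best response Light.
Bailey against (None, Normal): payoffs 5.9, 2.8 → best response Thorough.
Bailey against (None, Thorough): payoffs 5.1, 1.9 → best response Thorough.
Bailey against (None, Deep): payoffs 0.3, 0 → best response Thorough.
Bailey against (Light, Normal): payoffs 2.8, 1.6 → best response Thorough.
Bailey against (Light, Thorough): payoffs 2.4, 5.7 → best response Deep.
Bailey against (Light, Deep): payoffs 5.8, 5.7 → best response Thorough.
Casey against (None, Thorough): payoffs 5.3, 3.3, 2.5 → best response Normal.
Casey against (None, Deep): payoffs 0.2, 4.3, 5.4 → best response Deep.
Casey against (Light, Thorough): payoffs 3.6, 0.3, 0 → best response Normal.
Casey against (Light, Deep): payoffs 5.6, 4.9, 4.4 → best response Normal.
Mutual best responses: (None, Thorough, Normal).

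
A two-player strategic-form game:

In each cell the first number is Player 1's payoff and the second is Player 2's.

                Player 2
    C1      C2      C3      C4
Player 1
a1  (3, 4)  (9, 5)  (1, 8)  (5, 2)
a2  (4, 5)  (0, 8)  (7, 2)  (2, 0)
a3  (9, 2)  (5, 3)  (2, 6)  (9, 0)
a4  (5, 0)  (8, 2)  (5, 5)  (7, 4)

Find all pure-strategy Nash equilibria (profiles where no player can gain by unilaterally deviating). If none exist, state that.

No pure-strategy Nash equilibrium.

Player 1 against C1: payoffs 3, 4, 9, 5 → best response a3.
Player 1 against C2: payoffs 9, 0, 5, 8 → best response a1.
Player 1 against C3: payoffs 1, 7, 2, 5 → best response a2.
Player 1 against C4: payoffs 5, 2, 9, 7 → best response a3.
Player 2 against a1: payoffs 4, 5, 8, 2 → best response C3.
Player 2 against a2: payoffs 5, 8, 2, 0 → best response C2.
Player 2 against a3: payoffs 2, 3, 6, 0 → best response C3.
Player 2 against a4: payoffs 0, 2, 5, 4 → best response C3.
No profile is a mutual best response for all players.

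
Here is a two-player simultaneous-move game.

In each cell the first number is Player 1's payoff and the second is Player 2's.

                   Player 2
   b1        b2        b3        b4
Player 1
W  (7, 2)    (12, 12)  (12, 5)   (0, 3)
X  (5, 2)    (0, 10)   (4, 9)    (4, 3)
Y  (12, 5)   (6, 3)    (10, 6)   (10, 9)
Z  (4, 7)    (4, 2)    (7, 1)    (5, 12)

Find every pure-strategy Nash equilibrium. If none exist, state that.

Mark each player's best response to every combination of opponents' strategies; a profile where every player is best-responding is a pure Nash equilibrium.
Player 1 against b1: payoffs 7, 5, 12, 4 → best response Y.
Player 1 against b2: payoffs 12, 0, 6, 4 → best response W.
Player 1 against b3: payoffs 12, 4, 10, 7 → best response W.
Player 1 against b4: payoffs 0, 4, 10, 5 → best response Y.
Player 2 against W: payoffs 2, 12, 5, 3 → best response b2.
Player 2 against X: payoffs 2, 10, 9, 3 → best response b2.
Player 2 against Y: payoffs 5, 3, 6, 9 → best response b4.
Player 2 against Z: payoffs 7, 2, 1, 12 → best response b4.
Mutual best responses: (W, b2); (Y, b4).

The pure Nash equilibria are (W, b2); (Y, b4).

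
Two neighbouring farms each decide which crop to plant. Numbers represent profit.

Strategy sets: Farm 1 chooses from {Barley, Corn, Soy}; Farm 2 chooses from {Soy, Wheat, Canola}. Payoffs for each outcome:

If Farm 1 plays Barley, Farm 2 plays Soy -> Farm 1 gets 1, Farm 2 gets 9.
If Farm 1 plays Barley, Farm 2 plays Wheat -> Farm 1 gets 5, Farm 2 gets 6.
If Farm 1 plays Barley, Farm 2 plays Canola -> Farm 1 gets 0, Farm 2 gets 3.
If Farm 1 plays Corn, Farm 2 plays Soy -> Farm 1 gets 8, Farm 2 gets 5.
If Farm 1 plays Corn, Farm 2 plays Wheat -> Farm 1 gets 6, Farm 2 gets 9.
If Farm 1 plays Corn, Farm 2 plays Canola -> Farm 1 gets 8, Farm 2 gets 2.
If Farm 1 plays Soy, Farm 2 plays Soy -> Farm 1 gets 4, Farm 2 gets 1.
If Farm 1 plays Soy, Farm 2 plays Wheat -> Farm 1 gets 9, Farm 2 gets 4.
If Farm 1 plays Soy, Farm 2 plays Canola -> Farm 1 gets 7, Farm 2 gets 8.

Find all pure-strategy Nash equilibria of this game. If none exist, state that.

This game has no pure Nash equilibrium.

For each strategy profile, look for a profitable unilateral deviation.
(Barley, Soy): Farm 1 can switch to Corn (1 → 8). Not NE.
(Barley, Wheat): Farm 1 can switch to Corn (5 → 6). Not NE.
(Barley, Canola): Farm 1 can switch to Corn (0 → 8). Not NE.
(Corn, Soy): Farm 2 can switch to Wheat (5 → 9). Not NE.
(Corn, Wheat): Farm 1 can switch to Soy (6 → 9). Not NE.
(Corn, Canola): Farm 2 can switch to Soy (2 → 5). Not NE.
(The remaining 3 profiles each have a profitable deviation by the same check.)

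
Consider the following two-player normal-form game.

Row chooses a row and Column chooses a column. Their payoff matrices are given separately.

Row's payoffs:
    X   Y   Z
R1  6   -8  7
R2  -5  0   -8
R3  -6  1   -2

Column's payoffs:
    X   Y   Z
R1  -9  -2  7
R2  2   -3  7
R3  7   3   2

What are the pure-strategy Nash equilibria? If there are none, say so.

Mark each player's best response to every combination of opponents' strategies; a profile where every player is best-responding is a pure Nash equilibrium.
Row against X: payoffs 6, -5, -6 → best response R1.
Row against Y: payoffs -8, 0, 1 → best response R3.
Row against Z: payoffs 7, -8, -2 → best response R1.
Column against R1: payoffs -9, -2, 7 → best response Z.
Column against R2: payoffs 2, -3, 7 → best response Z.
Column against R3: payoffs 7, 3, 2 → best response X.
Mutual best responses: (R1, Z).

Pure NE: (R1, Z)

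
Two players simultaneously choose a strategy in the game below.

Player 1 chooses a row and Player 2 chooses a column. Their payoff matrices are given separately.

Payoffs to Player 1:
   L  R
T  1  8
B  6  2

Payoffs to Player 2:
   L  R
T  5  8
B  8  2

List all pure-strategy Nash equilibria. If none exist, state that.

Pure-strategy Nash equilibria: (T, R) and (B, L)

(T, L): Player 1 can switch to B (1 → 6). Not NE.
(T, R): Player 1 gets 8, best alternative 2; Player 2 gets 8, best alternative 5. No profitable deviation — NE.
(B, L): Player 1 gets 6, best alternative 1; Player 2 gets 8, best alternative 2. No profitable deviation — NE.
(B, R): Player 1 can switch to T (2 → 8). Not NE.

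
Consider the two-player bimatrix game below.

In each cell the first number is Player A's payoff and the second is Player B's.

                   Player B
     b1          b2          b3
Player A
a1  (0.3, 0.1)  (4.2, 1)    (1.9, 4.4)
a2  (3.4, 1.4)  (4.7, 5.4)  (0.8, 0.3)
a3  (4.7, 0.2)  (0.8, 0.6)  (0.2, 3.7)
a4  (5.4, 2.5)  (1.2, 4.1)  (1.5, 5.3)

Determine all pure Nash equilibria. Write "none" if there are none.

Check each profile: it is a Nash equilibrium iff no player can strictly gain by switching unilaterally.
(a1, b1): Player A can switch to a2 (0.3 → 3.4). Not NE.
(a1, b2): Player A can switch to a2 (4.2 → 4.7). Not NE.
(a1, b3): Player A gets 1.9, best alternative 1.5; Player B gets 4.4, best alternative 1. No profitable deviation — NE.
(a2, b1): Player A can switch to a3 (3.4 → 4.7). Not NE.
(a2, b2): Player A gets 4.7, best alternative 4.2; Player B gets 5.4, best alternative 1.4. No profitable deviation — NE.
(a2, b3): Player A can switch to a1 (0.8 → 1.9). Not NE.
(a3, b1): Player A can switch to a4 (4.7 → 5.4). Not NE.
(a3, b2): Player A can switch to a1 (0.8 → 4.2). Not NE.
(a3, b3): Player A can switch to a1 (0.2 → 1.9). Not NE.
(a4, b1): Player B can switch to b2 (2.5 → 4.1). Not NE.
(The remaining 2 profiles each have a profitable deviation by the same check.)

Pure-strategy Nash equilibria: (a1, b3); (a2, b2)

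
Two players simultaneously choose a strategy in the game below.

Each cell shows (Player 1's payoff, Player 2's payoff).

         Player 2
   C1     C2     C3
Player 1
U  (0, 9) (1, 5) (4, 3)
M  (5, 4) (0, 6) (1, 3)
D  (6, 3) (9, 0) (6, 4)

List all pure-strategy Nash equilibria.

Player 1 against C1: payoffs 0, 5, 6 → best response D.
Player 1 against C2: payoffs 1, 0, 9 → best response D.
Player 1 against C3: payoffs 4, 1, 6 → best response D.
Player 2 against U: payoffs 9, 5, 3 → best response C1.
Player 2 against M: payoffs 4, 6, 3 → best response C2.
Player 2 against D: payoffs 3, 0, 4 → best response C3.
Mutual best responses: (D, C3).

(D, C3)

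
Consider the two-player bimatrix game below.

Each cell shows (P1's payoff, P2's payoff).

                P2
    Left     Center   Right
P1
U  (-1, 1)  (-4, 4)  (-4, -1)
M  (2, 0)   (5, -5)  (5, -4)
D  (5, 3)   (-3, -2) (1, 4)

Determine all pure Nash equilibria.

There is no pure-strategy Nash equilibrium.

(U, Left): P1 can switch to M (-1 → 2). Not NE.
(U, Center): P1 can switch to M (-4 → 5). Not NE.
(U, Right): P1 can switch to M (-4 → 5). Not NE.
(M, Left): P1 can switch to D (2 → 5). Not NE.
(M, Center): P2 can switch to Left (-5 → 0). Not NE.
(M, Right): P2 can switch to Left (-4 → 0). Not NE.
(D, Left): P2 can switch to Right (3 → 4). Not NE.
(D, Center): P1 can switch to M (-3 → 5). Not NE.
(D, Right): P1 can switch to M (1 → 5). Not NE.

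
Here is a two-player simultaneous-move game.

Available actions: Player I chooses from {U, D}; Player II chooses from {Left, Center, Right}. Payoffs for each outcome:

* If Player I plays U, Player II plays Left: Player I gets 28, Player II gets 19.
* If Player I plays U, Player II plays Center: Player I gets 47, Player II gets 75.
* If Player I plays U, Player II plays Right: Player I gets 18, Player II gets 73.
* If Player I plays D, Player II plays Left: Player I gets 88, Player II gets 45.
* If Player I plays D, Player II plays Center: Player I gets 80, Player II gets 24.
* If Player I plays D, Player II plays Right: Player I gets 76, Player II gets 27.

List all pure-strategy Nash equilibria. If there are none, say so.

(D, Left)

Mark each player's best response to every combination of opponents' strategies; a profile where every player is best-responding is a pure Nash equilibrium.
Player I against Left: payoffs 28, 88 → best response D.
Player I against Center: payoffs 47, 80 → best response D.
Player I against Right: payoffs 18, 76 → best response D.
Player II against U: payoffs 19, 75, 73 → best response Center.
Player II against D: payoffs 45, 24, 27 → best response Left.
Mutual best responses: (D, Left).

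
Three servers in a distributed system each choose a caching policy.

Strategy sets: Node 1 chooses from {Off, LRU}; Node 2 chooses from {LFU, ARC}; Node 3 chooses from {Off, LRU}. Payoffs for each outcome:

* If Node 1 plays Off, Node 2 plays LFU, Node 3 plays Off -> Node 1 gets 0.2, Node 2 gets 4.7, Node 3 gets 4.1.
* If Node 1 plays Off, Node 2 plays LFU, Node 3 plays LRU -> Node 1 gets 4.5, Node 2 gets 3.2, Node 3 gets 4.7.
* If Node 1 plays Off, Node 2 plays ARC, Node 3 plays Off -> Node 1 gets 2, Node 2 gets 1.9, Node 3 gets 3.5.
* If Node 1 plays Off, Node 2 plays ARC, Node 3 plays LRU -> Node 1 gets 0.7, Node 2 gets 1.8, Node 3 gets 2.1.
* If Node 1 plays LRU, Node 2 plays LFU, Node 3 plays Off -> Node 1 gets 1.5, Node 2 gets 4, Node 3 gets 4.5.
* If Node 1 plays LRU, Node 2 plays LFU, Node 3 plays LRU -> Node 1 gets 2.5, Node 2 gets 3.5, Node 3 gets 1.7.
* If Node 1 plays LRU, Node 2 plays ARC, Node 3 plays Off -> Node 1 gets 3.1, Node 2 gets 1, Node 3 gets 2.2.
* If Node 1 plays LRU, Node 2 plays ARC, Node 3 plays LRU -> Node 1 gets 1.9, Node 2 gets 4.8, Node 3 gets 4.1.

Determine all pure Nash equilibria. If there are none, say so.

Mark each player's best response to every combination of opponents' strategies; a profile where every player is best-responding is a pure Nash equilibrium.
Node 1 against (LFU, Off): payoffs 0.2, 1.5 → best response LRU.
Node 1 against (LFU, LRU): payoffs 4.5, 2.5 → best response Off.
Node 1 against (ARC, Off): payoffs 2, 3.1 → best response LRU.
Node 1 against (ARC, LRU): payoffs 0.7, 1.9 → best response LRU.
Node 2 against (Off, Off): payoffs 4.7, 1.9 → best response LFU.
Node 2 against (Off, LRU): payoffs 3.2, 1.8 → best response LFU.
Node 2 against (LRU, Off): payoffs 4, 1 → best response LFU.
Node 2 against (LRU, LRU): payoffs 3.5, 4.8 → best response ARC.
Node 3 against (Off, LFU): payoffs 4.1, 4.7 → best response LRU.
Node 3 against (Off, ARC): payoffs 3.5, 2.1 → best response Off.
Node 3 against (LRU, LFU): payoffs 4.5, 1.7 → best response Off.
Node 3 against (LRU, ARC): payoffs 2.2, 4.1 → best response LRU.
Mutual best responses: (Off, LFU, LRU); (LRU, LFU, Off); (LRU, ARC, LRU).

(Off, LFU, LRU), (LRU, LFU, Off), (LRU, ARC, LRU)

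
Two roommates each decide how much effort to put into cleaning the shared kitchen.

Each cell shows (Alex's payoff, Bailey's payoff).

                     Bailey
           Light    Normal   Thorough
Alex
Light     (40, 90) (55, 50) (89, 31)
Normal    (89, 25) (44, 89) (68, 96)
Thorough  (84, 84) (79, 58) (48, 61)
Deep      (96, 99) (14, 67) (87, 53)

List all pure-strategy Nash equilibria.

(Deep, Light)

Alex against Light: payoffs 40, 89, 84, 96 → best response Deep.
Alex against Normal: payoffs 55, 44, 79, 14 → best response Thorough.
Alex against Thorough: payoffs 89, 68, 48, 87 → best response Light.
Bailey against Light: payoffs 90, 50, 31 → best response Light.
Bailey against Normal: payoffs 25, 89, 96 → best response Thorough.
Bailey against Thorough: payoffs 84, 58, 61 → best response Light.
Bailey against Deep: payoffs 99, 67, 53 → best response Light.
Mutual best responses: (Deep, Light).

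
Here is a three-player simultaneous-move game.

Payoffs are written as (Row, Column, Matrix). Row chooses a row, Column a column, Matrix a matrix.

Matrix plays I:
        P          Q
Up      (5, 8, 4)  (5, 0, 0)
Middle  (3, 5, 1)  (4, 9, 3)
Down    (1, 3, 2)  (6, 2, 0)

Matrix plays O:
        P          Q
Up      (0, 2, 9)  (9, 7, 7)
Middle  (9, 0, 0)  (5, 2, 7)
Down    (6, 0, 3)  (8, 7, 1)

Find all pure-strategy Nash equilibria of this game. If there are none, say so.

The unique pure-strategy Nash equilibrium is (Up, Q, O).

Mark each player's best response to every combination of opponents' strategies; a profile where every player is best-responding is a pure Nash equilibrium.
Row against (P, I): payoffs 5, 3, 1 → best response Up.
Row against (P, O): payoffs 0, 9, 6 → best response Middle.
Row against (Q, I): payoffs 5, 4, 6 → best response Down.
Row against (Q, O): payoffs 9, 5, 8 → best response Up.
Column against (Up, I): payoffs 8, 0 → best response P.
Column against (Up, O): payoffs 2, 7 → best response Q.
Column against (Middle, I): payoffs 5, 9 → best response Q.
Column against (Middle, O): payoffs 0, 2 → best response Q.
Column against (Down, I): payoffs 3, 2 → best response P.
Column against (Down, O): payoffs 0, 7 → best response Q.
Matrix against (Up, P): payoffs 4, 9 → best response O.
Matrix against (Up, Q): payoffs 0, 7 → best response O.
Matrix against (Middle, P): payoffs 1, 0 → best response I.
Matrix against (Middle, Q): payoffs 3, 7 → best response O.
Matrix against (Down, P): payoffs 2, 3 → best response O.
Matrix against (Down, Q): payoffs 0, 1 → best response O.
Mutual best responses: (Up, Q, O).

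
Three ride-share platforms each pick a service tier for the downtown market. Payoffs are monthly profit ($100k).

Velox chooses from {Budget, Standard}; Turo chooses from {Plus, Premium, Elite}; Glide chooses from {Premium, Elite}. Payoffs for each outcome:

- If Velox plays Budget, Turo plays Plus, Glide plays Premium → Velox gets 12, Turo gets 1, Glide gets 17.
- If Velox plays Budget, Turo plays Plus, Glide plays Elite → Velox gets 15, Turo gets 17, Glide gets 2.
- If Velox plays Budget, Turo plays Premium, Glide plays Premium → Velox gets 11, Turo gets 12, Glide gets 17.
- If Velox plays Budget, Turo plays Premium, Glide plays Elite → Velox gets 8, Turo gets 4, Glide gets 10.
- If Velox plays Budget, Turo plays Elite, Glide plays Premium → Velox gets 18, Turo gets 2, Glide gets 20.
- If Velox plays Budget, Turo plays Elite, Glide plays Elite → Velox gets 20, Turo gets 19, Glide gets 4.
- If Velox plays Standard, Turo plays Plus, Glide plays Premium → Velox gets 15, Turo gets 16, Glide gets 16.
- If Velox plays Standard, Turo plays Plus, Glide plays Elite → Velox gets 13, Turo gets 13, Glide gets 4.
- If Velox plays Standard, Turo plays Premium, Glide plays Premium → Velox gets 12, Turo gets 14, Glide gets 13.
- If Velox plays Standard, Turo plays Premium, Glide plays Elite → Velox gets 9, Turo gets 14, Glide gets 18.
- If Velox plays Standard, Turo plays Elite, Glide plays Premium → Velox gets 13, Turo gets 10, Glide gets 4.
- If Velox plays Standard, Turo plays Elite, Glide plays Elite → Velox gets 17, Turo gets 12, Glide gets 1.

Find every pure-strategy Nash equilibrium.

Check each profile: it is a Nash equilibrium iff no player can strictly gain by switching unilaterally.
(Budget, Plus, Premium): Velox can switch to Standard (12 → 15). Not NE.
(Budget, Plus, Elite): Turo can switch to Elite (17 → 19). Not NE.
(Budget, Premium, Premium): Velox can switch to Standard (11 → 12). Not NE.
(Budget, Premium, Elite): Velox can switch to Standard (8 → 9). Not NE.
(Budget, Elite, Premium): Turo can switch to Premium (2 → 12). Not NE.
(Budget, Elite, Elite): Glide can switch to Premium (4 → 20). Not NE.
(Standard, Plus, Premium): Velox gets 15, best alternative 12; Turo gets 16, best alternative 14; Glide gets 16, best alternative 4. No profitable deviation — NE.
(Standard, Plus, Elite): Velox can switch to Budget (13 → 15). Not NE.
(Standard, Premium, Premium): Turo can switch to Plus (14 → 16). Not NE.
(Standard, Premium, Elite): Velox gets 9, best alternative 8; Turo gets 14, best alternative 13; Glide gets 18, best alternative 13. No profitable deviation — NE.
(Standard, Elite, Premium): Velox can switch to Budget (13 → 18). Not NE.
(Standard, Elite, Elite): Velox can switch to Budget (17 → 20). Not NE.

(Standard, Plus, Premium) and (Standard, Premium, Elite)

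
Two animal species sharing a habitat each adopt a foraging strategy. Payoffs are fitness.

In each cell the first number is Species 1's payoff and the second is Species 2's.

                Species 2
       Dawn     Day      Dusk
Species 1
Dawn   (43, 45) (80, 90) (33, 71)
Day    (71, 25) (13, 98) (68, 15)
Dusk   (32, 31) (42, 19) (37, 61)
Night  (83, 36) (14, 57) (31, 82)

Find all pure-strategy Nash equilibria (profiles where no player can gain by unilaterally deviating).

Species 1 against Dawn: payoffs 43, 71, 32, 83 → best response Night.
Species 1 against Day: payoffs 80, 13, 42, 14 → best response Dawn.
Species 1 against Dusk: payoffs 33, 68, 37, 31 → best response Day.
Species 2 against Dawn: payoffs 45, 90, 71 → best response Day.
Species 2 against Day: payoffs 25, 98, 15 → best response Day.
Species 2 against Dusk: payoffs 31, 19, 61 → best response Dusk.
Species 2 against Night: payoffs 36, 57, 82 → best response Dusk.
Mutual best responses: (Dawn, Day).

The unique pure-strategy Nash equilibrium is (Dawn, Day).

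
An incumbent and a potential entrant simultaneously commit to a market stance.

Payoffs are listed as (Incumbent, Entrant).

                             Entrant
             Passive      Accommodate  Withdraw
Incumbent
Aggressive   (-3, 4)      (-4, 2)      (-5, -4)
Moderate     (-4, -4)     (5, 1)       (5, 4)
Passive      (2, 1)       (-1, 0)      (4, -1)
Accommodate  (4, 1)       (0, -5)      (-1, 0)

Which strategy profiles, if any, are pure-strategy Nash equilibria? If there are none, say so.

(Aggressive, Passive): Incumbent can switch to Passive (-3 → 2). Not NE.
(Aggressive, Accommodate): Incumbent can switch to Moderate (-4 → 5). Not NE.
(Aggressive, Withdraw): Incumbent can switch to Moderate (-5 → 5). Not NE.
(Moderate, Passive): Incumbent can switch to Aggressive (-4 → -3). Not NE.
(Moderate, Accommodate): Entrant can switch to Withdraw (1 → 4). Not NE.
(Moderate, Withdraw): Incumbent gets 5, best alternative 4; Entrant gets 4, best alternative 1. No profitable deviation — NE.
(Passive, Passive): Incumbent can switch to Accommodate (2 → 4). Not NE.
(Passive, Accommodate): Incumbent can switch to Moderate (-1 → 5). Not NE.
(Passive, Withdraw): Incumbent can switch to Moderate (4 → 5). Not NE.
(Accommodate, Passive): Incumbent gets 4, best alternative 2; Entrant gets 1, best alternative 0. No profitable deviation — NE.
(The remaining 2 profiles each have a profitable deviation by the same check.)

Pure-strategy Nash equilibria: (Moderate, Withdraw); (Accommodate, Passive)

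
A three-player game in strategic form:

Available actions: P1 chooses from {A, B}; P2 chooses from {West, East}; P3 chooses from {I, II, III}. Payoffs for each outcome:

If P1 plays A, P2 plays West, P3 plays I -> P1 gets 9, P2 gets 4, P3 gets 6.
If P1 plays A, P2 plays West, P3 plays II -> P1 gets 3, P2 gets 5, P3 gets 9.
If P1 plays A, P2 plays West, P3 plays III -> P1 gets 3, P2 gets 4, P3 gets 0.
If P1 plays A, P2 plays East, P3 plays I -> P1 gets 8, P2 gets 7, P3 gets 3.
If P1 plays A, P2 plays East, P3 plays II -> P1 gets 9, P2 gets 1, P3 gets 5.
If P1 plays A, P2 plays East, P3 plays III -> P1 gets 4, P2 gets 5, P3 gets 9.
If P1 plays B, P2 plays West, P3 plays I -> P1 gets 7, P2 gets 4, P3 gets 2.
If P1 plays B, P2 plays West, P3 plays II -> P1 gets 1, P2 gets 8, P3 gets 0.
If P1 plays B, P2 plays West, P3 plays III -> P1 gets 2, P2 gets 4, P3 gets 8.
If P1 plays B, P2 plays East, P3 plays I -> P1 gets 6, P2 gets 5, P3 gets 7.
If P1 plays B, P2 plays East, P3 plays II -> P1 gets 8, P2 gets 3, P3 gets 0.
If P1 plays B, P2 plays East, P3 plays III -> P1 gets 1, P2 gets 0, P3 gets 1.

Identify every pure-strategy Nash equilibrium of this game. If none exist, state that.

Pure-strategy Nash equilibria: (A, West, II) and (A, East, III)

P1 against (West, I): payoffs 9, 7 → best response A.
P1 against (West, II): payoffs 3, 1 → best response A.
P1 against (West, III): payoffs 3, 2 → best response A.
P1 against (East, I): payoffs 8, 6 → best response A.
P1 against (East, II): payoffs 9, 8 → best response A.
P1 against (East, III): payoffs 4, 1 → best response A.
P2 against (A, I): payoffs 4, 7 → best response East.
P2 against (A, II): payoffs 5, 1 → best response West.
P2 against (A, III): payoffs 4, 5 → best response East.
P2 against (B, I): payoffs 4, 5 → best response East.
P2 against (B, II): payoffs 8, 3 → best response West.
P2 against (B, III): payoffs 4, 0 → best response West.
P3 against (A, West): payoffs 6, 9, 0 → best response II.
P3 against (A, East): payoffs 3, 5, 9 → best response III.
P3 against (B, West): payoffs 2, 0, 8 → best response III.
P3 against (B, East): payoffs 7, 0, 1 → best response I.
Mutual best responses: (A, West, II); (A, East, III).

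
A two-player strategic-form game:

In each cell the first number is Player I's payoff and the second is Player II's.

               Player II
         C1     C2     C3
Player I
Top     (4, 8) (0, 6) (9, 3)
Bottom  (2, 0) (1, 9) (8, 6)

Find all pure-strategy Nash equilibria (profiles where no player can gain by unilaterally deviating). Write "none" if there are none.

(Top, C1); (Bottom, C2)

(Top, C1): Player I gets 4, best alternative 2; Player II gets 8, best alternative 6. No profitable deviation — NE.
(Top, C2): Player I can switch to Bottom (0 → 1). Not NE.
(Top, C3): Player II can switch to C1 (3 → 8). Not NE.
(Bottom, C1): Player I can switch to Top (2 → 4). Not NE.
(Bottom, C2): Player I gets 1, best alternative 0; Player II gets 9, best alternative 6. No profitable deviation — NE.
(Bottom, C3): Player I can switch to Top (8 → 9). Not NE.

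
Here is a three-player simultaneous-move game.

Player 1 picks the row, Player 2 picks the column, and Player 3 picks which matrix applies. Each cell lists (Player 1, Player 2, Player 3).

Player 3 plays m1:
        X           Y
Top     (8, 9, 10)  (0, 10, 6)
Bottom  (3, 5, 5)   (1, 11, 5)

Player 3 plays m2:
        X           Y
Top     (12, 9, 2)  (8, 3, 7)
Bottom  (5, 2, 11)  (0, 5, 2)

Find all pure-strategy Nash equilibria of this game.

The unique pure-strategy Nash equilibrium is (Bottom, Y, m1).

Player 1 against (X, m1): payoffs 8, 3 → best response Top.
Player 1 against (X, m2): payoffs 12, 5 → best response Top.
Player 1 against (Y, m1): payoffs 0, 1 → best response Bottom.
Player 1 against (Y, m2): payoffs 8, 0 → best response Top.
Player 2 against (Top, m1): payoffs 9, 10 → best response Y.
Player 2 against (Top, m2): payoffs 9, 3 → best response X.
Player 2 against (Bottom, m1): payoffs 5, 11 → best response Y.
Player 2 against (Bottom, m2): payoffs 2, 5 → best response Y.
Player 3 against (Top, X): payoffs 10, 2 → best response m1.
Player 3 against (Top, Y): payoffs 6, 7 → best response m2.
Player 3 against (Bottom, X): payoffs 5, 11 → best response m2.
Player 3 against (Bottom, Y): payoffs 5, 2 → best response m1.
Mutual best responses: (Bottom, Y, m1).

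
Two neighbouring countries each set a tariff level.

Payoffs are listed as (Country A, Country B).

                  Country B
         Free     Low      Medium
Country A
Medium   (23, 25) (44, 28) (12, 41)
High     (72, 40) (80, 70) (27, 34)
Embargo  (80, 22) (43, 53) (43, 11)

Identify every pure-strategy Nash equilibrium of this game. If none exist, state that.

(High, Low)

(Medium, Free): Country A can switch to High (23 → 72). Not NE.
(Medium, Low): Country A can switch to High (44 → 80). Not NE.
(Medium, Medium): Country A can switch to High (12 → 27). Not NE.
(High, Free): Country A can switch to Embargo (72 → 80). Not NE.
(High, Low): Country A gets 80, best alternative 44; Country B gets 70, best alternative 40. No profitable deviation — NE.
(High, Medium): Country A can switch to Embargo (27 → 43). Not NE.
(Embargo, Free): Country B can switch to Low (22 → 53). Not NE.
(Embargo, Low): Country A can switch to Medium (43 → 44). Not NE.
(Embargo, Medium): Country B can switch to Free (11 → 22). Not NE.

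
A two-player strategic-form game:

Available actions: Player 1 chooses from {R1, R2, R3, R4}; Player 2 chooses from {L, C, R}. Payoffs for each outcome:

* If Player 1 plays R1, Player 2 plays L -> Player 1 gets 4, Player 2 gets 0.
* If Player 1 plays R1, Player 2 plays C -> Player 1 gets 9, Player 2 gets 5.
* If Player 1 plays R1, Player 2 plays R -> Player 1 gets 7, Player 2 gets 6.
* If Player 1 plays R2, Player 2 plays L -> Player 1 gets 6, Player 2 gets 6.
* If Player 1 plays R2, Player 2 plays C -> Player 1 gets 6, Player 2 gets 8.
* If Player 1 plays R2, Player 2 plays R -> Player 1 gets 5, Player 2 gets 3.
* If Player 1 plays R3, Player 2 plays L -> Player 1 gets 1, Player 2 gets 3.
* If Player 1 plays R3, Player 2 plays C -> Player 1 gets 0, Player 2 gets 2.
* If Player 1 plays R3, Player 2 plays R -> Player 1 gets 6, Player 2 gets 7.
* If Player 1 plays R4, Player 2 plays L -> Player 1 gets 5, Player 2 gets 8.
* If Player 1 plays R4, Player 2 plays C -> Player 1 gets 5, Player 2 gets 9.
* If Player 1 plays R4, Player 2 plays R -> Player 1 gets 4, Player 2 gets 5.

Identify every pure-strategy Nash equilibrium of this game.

(R1, L): Player 1 can switch to R2 (4 → 6). Not NE.
(R1, C): Player 2 can switch to R (5 → 6). Not NE.
(R1, R): Player 1 gets 7, best alternative 6; Player 2 gets 6, best alternative 5. No profitable deviation — NE.
(R2, L): Player 2 can switch to C (6 → 8). Not NE.
(R2, C): Player 1 can switch to R1 (6 → 9). Not NE.
(R2, R): Player 1 can switch to R1 (5 → 7). Not NE.
(R3, L): Player 1 can switch to R1 (1 → 4). Not NE.
(R3, C): Player 1 can switch to R1 (0 → 9). Not NE.
(R3, R): Player 1 can switch to R1 (6 → 7). Not NE.
(The remaining 3 profiles each have a profitable deviation by the same check.)

Pure NE: (R1, R)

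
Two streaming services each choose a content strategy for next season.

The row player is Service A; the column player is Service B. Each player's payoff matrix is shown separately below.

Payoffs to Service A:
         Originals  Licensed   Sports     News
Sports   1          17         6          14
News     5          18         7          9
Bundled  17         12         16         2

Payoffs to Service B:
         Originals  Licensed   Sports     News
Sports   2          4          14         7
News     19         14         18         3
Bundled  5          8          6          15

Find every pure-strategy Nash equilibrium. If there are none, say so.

No pure-strategy Nash equilibrium.

(Sports, Originals): Service A can switch to News (1 → 5). Not NE.
(Sports, Licensed): Service A can switch to News (17 → 18). Not NE.
(Sports, Sports): Service A can switch to News (6 → 7). Not NE.
(Sports, News): Service B can switch to Sports (7 → 14). Not NE.
(News, Originals): Service A can switch to Bundled (5 → 17). Not NE.
(News, Licensed): Service B can switch to Originals (14 → 19). Not NE.
(The remaining 6 profiles each have a profitable deviation by the same check.)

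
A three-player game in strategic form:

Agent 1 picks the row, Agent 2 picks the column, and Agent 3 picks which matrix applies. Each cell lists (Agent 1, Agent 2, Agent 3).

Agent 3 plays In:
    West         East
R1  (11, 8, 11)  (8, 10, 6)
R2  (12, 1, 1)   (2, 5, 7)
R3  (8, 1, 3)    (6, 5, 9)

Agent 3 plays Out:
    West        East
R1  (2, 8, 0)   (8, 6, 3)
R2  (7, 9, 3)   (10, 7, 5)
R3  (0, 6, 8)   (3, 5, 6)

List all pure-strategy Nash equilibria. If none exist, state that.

(R1, West, In): Agent 1 can switch to R2 (11 → 12). Not NE.
(R1, West, Out): Agent 1 can switch to R2 (2 → 7). Not NE.
(R1, East, In): Agent 1 gets 8, best alternative 6; Agent 2 gets 10, best alternative 8; Agent 3 gets 6, best alternative 3. No profitable deviation — NE.
(R1, East, Out): Agent 1 can switch to R2 (8 → 10). Not NE.
(R2, West, In): Agent 2 can switch to East (1 → 5). Not NE.
(R2, West, Out): Agent 1 gets 7, best alternative 2; Agent 2 gets 9, best alternative 7; Agent 3 gets 3, best alternative 1. No profitable deviation — NE.
(R2, East, In): Agent 1 can switch to R1 (2 → 8). Not NE.
(R2, East, Out): Agent 2 can switch to West (7 → 9). Not NE.
(R3, West, In): Agent 1 can switch to R1 (8 → 11). Not NE.
(R3, West, Out): Agent 1 can switch to R1 (0 → 2). Not NE.
(The remaining 2 profiles each have a profitable deviation by the same check.)

(R1, East, In) and (R2, West, Out)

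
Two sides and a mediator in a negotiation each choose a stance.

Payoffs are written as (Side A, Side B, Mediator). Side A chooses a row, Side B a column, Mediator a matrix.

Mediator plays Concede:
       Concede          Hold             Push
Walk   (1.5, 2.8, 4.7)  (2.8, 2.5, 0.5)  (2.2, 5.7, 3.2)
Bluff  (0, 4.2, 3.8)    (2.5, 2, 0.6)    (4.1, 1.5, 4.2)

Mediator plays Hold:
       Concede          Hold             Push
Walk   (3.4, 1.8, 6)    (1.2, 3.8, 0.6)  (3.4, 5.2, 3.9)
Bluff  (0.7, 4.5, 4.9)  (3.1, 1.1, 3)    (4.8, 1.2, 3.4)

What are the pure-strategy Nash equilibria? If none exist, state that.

There is no pure-strategy Nash equilibrium.

Check each profile: it is a Nash equilibrium iff no player can strictly gain by switching unilaterally.
(Walk, Concede, Concede): Side B can switch to Push (2.8 → 5.7). Not NE.
(Walk, Concede, Hold): Side B can switch to Hold (1.8 → 3.8). Not NE.
(Walk, Hold, Concede): Side B can switch to Concede (2.5 → 2.8). Not NE.
(Walk, Hold, Hold): Side A can switch to Bluff (1.2 → 3.1). Not NE.
(Walk, Push, Concede): Side A can switch to Bluff (2.2 → 4.1). Not NE.
(Walk, Push, Hold): Side A can switch to Bluff (3.4 → 4.8). Not NE.
(Bluff, Concede, Concede): Side A can switch to Walk (0 → 1.5). Not NE.
(Bluff, Concede, Hold): Side A can switch to Walk (0.7 → 3.4). Not NE.
(Bluff, Hold, Concede): Side A can switch to Walk (2.5 → 2.8). Not NE.
(Bluff, Hold, Hold): Side B can switch to Concede (1.1 → 4.5). Not NE.
(The remaining 2 profiles each have a profitable deviation by the same check.)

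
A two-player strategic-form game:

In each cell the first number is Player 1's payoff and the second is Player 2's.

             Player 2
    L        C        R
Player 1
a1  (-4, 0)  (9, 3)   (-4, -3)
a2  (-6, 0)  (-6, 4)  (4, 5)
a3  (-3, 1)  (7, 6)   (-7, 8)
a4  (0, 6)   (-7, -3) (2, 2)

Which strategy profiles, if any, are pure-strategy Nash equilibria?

(a1, C) and (a2, R) and (a4, L)

Check each profile: it is a Nash equilibrium iff no player can strictly gain by switching unilaterally.
(a1, L): Player 1 can switch to a3 (-4 → -3). Not NE.
(a1, C): Player 1 gets 9, best alternative 7; Player 2 gets 3, best alternative 0. No profitable deviation — NE.
(a1, R): Player 1 can switch to a2 (-4 → 4). Not NE.
(a2, L): Player 1 can switch to a1 (-6 → -4). Not NE.
(a2, C): Player 1 can switch to a1 (-6 → 9). Not NE.
(a2, R): Player 1 gets 4, best alternative 2; Player 2 gets 5, best alternative 4. No profitable deviation — NE.
(a3, L): Player 1 can switch to a4 (-3 → 0). Not NE.
(a3, C): Player 1 can switch to a1 (7 → 9). Not NE.
(a3, R): Player 1 can switch to a1 (-7 → -4). Not NE.
(a4, L): Player 1 gets 0, best alternative -3; Player 2 gets 6, best alternative 2. No profitable deviation — NE.
(a4, C): Player 1 can switch to a1 (-7 → 9). Not NE.
(The remaining 1 profile has a profitable deviation by the same check.)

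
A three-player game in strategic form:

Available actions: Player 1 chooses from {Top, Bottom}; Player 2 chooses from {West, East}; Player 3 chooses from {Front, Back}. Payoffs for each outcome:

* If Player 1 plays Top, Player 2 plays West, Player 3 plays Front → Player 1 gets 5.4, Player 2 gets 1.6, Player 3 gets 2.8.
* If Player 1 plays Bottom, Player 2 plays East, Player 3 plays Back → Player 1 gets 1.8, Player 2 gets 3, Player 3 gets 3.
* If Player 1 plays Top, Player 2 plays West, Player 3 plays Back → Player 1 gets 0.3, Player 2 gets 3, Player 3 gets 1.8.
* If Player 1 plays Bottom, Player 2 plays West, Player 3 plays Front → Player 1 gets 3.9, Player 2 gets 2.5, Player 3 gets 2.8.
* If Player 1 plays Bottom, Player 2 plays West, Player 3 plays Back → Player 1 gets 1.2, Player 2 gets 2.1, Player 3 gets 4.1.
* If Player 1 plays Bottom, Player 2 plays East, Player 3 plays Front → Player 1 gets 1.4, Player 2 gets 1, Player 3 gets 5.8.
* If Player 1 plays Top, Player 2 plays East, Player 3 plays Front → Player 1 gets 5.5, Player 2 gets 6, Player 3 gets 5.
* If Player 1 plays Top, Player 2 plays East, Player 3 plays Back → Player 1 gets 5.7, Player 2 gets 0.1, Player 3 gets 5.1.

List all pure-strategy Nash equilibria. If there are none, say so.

Mark each player's best response to every combination of opponents' strategies; a profile where every player is best-responding is a pure Nash equilibrium.
Player 1 against (West, Front): payoffs 5.4, 3.9 → best response Top.
Player 1 against (West, Back): payoffs 0.3, 1.2 → best response Bottom.
Player 1 against (East, Front): payoffs 5.5, 1.4 → best response Top.
Player 1 against (East, Back): payoffs 5.7, 1.8 → best response Top.
Player 2 against (Top, Front): payoffs 1.6, 6 → best response East.
Player 2 against (Top, Back): payoffs 3, 0.1 → best response West.
Player 2 against (Bottom, Front): payoffs 2.5, 1 → best response West.
Player 2 against (Bottom, Back): payoffs 2.1, 3 → best response East.
Player 3 against (Top, West): payoffs 2.8, 1.8 → best response Front.
Player 3 against (Top, East): payoffs 5, 5.1 → best response Back.
Player 3 against (Bottom, West): payoffs 2.8, 4.1 → best response Back.
Player 3 against (Bottom, East): payoffs 5.8, 3 → best response Front.
No profile is a mutual best response for all players.

No pure-strategy Nash equilibrium.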